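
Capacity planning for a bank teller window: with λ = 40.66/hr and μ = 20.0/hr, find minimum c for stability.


Stability requires cμ > λ ⇔ c > λ/μ.
λ/μ = 40.66/20.0 = 2.0330
Minimum integer c = ⌊2.0330⌋ + 1 = 3
Check: 3·20.0 = 60.00 > 40.66, while 2·20.0 = 40.00 ≤ 40.66

Final: 3 servers


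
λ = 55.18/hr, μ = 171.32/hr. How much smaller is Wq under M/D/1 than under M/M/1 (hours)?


ρ = 55.18/171.32 = 0.3221
Wq(M/M/1) = ρ/(μ−λ) = 0.3221/116.14 = 0.002773 hr
Wq(M/D/1) = ρ/(2(μ−λ)) = 0.001387 hr
Savings = 0.002773 − 0.001387 = 0.001387 hr

Final: 0.001387 hr


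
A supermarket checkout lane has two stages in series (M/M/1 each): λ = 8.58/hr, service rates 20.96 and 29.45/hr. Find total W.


Each node sees arrival rate λ = 8.58/hr (tandem ⇒ throughput preserved).
W₁ = 1/(μ₁−λ) = 1/(20.96−8.58) = 0.08078 hr
W₂ = 1/(μ₂−λ) = 1/(29.45−8.58) = 0.04792 hr
W_total = W₁ + W₂ = 0.08078 + 0.04792 = 0.12869 hr

Final: 0.12869 hr


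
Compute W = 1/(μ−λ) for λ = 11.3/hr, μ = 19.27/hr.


W = 1/(μ−λ) = 1/(19.27 − 11.3) = 1/7.97 = 0.1255 hr

Final: 0.1255 hr


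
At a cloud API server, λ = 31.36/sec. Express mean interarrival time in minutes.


Mean interarrival time = 1/λ = 1/31.36 second = 0.03189 second
In minutes: 0.03189 × 0.0166667 = 0.0005315 min

Final: 0.0005315 min


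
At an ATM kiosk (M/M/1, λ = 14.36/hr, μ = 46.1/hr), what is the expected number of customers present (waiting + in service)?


ρ = λ/μ = 14.36/46.1 = 0.3115
L = ρ/(1−ρ) = 0.3115/(1 − 0.3115) = 0.3115/0.6885 = 0.4524

Final: 0.4524


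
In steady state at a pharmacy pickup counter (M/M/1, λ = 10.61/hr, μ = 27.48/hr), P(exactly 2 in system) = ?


ρ = 10.61/27.48 = 0.3861
P_n = (1−ρ)·ρ^n = (1 − 0.3861)·0.3861^2 = 0.6139·0.149072 = 0.091516

Final: 0.091516


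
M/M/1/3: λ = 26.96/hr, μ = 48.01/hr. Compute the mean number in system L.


ρ = 26.96/48.01 = 0.5615
L = ρ[1 − (K+1)ρ^K + Kρ^(K+1)] / [(1−ρ)(1−ρ^(K+1))]
Numerator: 0.5615·(1 − 4·0.177078 + 3·0.099438) = 0.331316
Denominator: (0.4385)·(0.900562) = 0.394852
L = 0.331316/0.394852 = 0.8391

Final: 0.8391


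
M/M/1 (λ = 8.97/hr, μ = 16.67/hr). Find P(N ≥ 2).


ρ = 8.97/16.67 = 0.5381
P(N ≥ n) = ρ^n = 0.5381^2 = 0.289543

Final: 0.289543


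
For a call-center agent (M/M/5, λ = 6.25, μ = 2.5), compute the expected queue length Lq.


a = λ/μ = 2.5000; ρ = a/5 = 0.5000
P₀ = 0.080100
Lq = P₀·a^c·ρ / (c!·(1−ρ)²) = 0.080100·97.65625·0.5000/(120·0.25000)
= 0.13037

Final: 0.13037


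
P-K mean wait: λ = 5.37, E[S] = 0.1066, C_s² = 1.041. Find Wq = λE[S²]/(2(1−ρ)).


ρ = λ·E[S] = 5.37·0.1066 = 0.5724
E[S²] = E[S]²(1+C_s²) = 0.1066²·(1+1.041) = 0.023193
Wq = λ·E[S²]/(2(1−ρ)) = 5.37·0.023193/(2·0.4276) = 0.14565 hr

Final: 0.14565 hr


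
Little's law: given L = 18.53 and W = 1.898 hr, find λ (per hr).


λ = L/W = 18.53/1.898 = 9.7629 /hr

Final: 9.7629 /hr


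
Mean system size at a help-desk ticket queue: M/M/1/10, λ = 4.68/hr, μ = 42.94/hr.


ρ = 4.68/42.94 = 0.1090
L = ρ[1 − (K+1)ρ^K + Kρ^(K+1)] / [(1−ρ)(1−ρ^(K+1))]
Numerator: 0.1090·(1 − 11·2.365e-10 + 10·2.578e-11) = 0.108989
Denominator: (0.8910)·(1.000000) = 0.891011
L = 0.108989/0.891011 = 0.1223

Final: 0.1223


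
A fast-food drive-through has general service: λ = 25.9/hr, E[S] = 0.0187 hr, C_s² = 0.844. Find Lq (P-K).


ρ = λ·E[S] = 25.9·0.0187 = 0.4843
Lq = ρ²(1+C_s²)/(2(1−ρ)) = 0.2346·(1+0.844)/(2·0.5157)
= 0.2346·1.8440/1.0313 = 0.41941

Final: 0.41941


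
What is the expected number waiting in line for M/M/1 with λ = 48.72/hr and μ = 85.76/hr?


ρ = 48.72/85.76 = 0.5681
Lq = ρ²/(1−ρ) = 0.3227/0.4319 = 0.7472

Final: 0.7472


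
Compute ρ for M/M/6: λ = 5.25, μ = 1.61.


ρ = λ/(cμ) = 5.25/(6·1.61) = 5.25/9.66 = 0.5435

Final: 0.5435


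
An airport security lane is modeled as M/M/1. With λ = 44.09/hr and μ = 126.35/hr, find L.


ρ = λ/μ = 44.09/126.35 = 0.3490
L = ρ/(1−ρ) = 0.3490/(1 − 0.3490) = 0.3490/0.6510 = 0.5360

Final: 0.5360


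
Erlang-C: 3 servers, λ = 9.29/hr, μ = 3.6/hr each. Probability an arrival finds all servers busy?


a = λ/μ = 2.5806; ρ = a/3 = 0.8602
P₀ = 0.036503 (from M/M/c formula)
C(c,a) = [a^c/(c!(1−ρ))]·P₀ = [17.18461/(6·0.1398)]·0.036503
= 20.48496·0.036503 = 0.747759

Final: 0.747759


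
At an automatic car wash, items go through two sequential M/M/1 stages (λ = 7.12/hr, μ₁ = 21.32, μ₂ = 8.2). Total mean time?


Each node sees arrival rate λ = 7.12/hr (tandem ⇒ throughput preserved).
W₁ = 1/(μ₁−λ) = 1/(21.32−7.12) = 0.07042 hr
W₂ = 1/(μ₂−λ) = 1/(8.2−7.12) = 0.92593 hr
W_total = W₁ + W₂ = 0.07042 + 0.92593 = 0.99635 hr

Final: 0.99635 hr


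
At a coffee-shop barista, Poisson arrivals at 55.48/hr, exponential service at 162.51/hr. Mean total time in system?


W = 1/(μ−λ) = 1/(162.51 − 55.48) = 1/107.03 = 0.009343 hr

Final: 0.009343 hr


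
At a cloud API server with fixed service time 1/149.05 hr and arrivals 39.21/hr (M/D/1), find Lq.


ρ = 39.21/149.05 = 0.2631
M/D/1: Lq = ρ²/(2(1−ρ)) = 0.06920/(2·0.7369) = 0.04695

Final: 0.04695


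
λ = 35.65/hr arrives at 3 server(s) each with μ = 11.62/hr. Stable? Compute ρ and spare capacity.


Total capacity cμ = 3·11.62 = 34.86/hr
ρ = λ/(cμ) = 35.65/34.86 = 1.0227
Stable ⇔ ρ < 1: NO
Spare capacity = cμ − λ = 34.86 − 35.65 = -0.79/hr

Final: ρ = 1.0227; unstable; margin = -0.79/hr


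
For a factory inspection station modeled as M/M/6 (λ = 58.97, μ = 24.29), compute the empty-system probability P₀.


a = λ/μ = 58.97/24.29 = 2.4277; ρ = a/c = 0.4046
Σ_{k=0}^{5} a^k/k! (terms k=0..5) = 1.00000 + 2.42775 + 2.94698 + 2.38484 + 1.44745 + 0.70281 = 10.90983
Tail: a^6/(6!(1−ρ)) = 204.74895/(720·0.5954) = 0.47764
P₀ = 1/(10.90983 + 0.47764) = 1/11.38746 = 0.087816

Final: 0.087816


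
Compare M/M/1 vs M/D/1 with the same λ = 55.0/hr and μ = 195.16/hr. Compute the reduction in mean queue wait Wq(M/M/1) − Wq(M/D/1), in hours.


ρ = 55.0/195.16 = 0.2818
Wq(M/M/1) = ρ/(μ−λ) = 0.2818/140.16 = 0.002011 hr
Wq(M/D/1) = ρ/(2(μ−λ)) = 0.001005 hr
Savings = 0.002011 − 0.001005 = 0.001005 hr

Final: 0.001005 hr


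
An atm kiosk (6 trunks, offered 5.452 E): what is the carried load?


B(6,5.452) = 0.225499 (Erlang-B)
Carried load = a(1 − B) = 5.452·(1 − 0.225499) = 5.452·0.774501 = 4.2226 E

Final: 4.2226 Erlangs


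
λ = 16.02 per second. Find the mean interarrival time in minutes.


Mean interarrival time = 1/λ = 1/16.02 second = 0.06242 second
In minutes: 0.06242 × 0.0166667 = 0.001040 min

Final: 0.001040 min


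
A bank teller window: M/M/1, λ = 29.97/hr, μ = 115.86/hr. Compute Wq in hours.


ρ = 29.97/115.86 = 0.2587
Wq = ρ/(μ−λ) = 0.2587/(115.86 − 29.97) = 0.2587/85.89 = 0.003012 hr

Final: 0.003012 hr


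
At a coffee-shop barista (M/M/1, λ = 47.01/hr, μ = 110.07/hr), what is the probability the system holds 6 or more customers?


ρ = 47.01/110.07 = 0.4271
P(N ≥ n) = ρ^n = 0.4271^6 = 0.006069

Final: 0.006069


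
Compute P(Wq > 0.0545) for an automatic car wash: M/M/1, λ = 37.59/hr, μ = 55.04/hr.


ρ = 37.59/55.04 = 0.6830
P(Wq > t) = ρ·e^{−(μ−λ)t} = 0.6830·e^{−0.9510}
= 0.6830·0.386345 = 0.263857

Final: 0.263857


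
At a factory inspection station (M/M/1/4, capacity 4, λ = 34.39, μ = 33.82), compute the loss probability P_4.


ρ = λ/μ = 34.39/33.82 = 1.0169
P_K = (1−ρ)ρ^K/(1−ρ^(K+1)) = (-0.01685·1.069139)/(1 − 1.087158)
= -0.018019/-0.087158 = 0.206741

Final: 0.206741


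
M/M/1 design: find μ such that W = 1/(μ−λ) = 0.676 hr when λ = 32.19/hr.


W = 1/(μ−λ) ⇒ μ − λ = 1/W = 1/0.676 = 1.4793
μ = λ + 1/W = 32.19 + 1.4793 = 33.6693 per hr

Final: 33.6693 /hr


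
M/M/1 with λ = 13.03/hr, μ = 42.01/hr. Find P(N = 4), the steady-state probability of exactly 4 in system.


ρ = 13.03/42.01 = 0.3102
P_n = (1−ρ)·ρ^n = (1 − 0.3102)·0.3102^4 = 0.6898·0.009255 = 0.006384

Final: 0.006384


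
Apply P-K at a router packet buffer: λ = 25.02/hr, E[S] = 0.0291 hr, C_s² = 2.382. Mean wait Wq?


ρ = λ·E[S] = 25.02·0.0291 = 0.7281
E[S²] = E[S]²(1+C_s²) = 0.0291²·(1+2.382) = 0.002864
Wq = λ·E[S²]/(2(1−ρ)) = 25.02·0.002864/(2·0.2719) = 0.13176 hr

Final: 0.13176 hr


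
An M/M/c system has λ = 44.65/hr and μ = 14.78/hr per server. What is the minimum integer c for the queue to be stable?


Stability requires cμ > λ ⇔ c > λ/μ.
λ/μ = 44.65/14.78 = 3.0210
Minimum integer c = ⌊3.0210⌋ + 1 = 4
Check: 4·14.78 = 59.12 > 44.65, while 3·14.78 = 44.34 ≤ 44.65

Final: 4 servers


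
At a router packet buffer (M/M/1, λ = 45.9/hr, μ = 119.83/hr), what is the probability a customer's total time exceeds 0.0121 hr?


W ~ Exponential(μ−λ) for M/M/1.
μ − λ = 119.83 − 45.9 = 73.9300
P(W > t) = e^{−(μ−λ)t} = e^{−0.8946} = 0.408790

Final: 0.408790


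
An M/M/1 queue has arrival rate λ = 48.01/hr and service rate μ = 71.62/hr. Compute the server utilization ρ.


ρ = λ/μ = 48.01/71.62 = 0.6703

Final: 0.6703


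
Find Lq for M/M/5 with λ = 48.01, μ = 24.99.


a = λ/μ = 1.9212; ρ = a/5 = 0.3842
P₀ = 0.145556
Lq = P₀·a^c·ρ / (c!·(1−ρ)²) = 0.145556·26.17142·0.3842/(120·0.37917)
= 0.03217

Final: 0.03217


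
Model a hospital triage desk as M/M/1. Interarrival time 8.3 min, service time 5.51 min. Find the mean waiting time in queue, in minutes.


λ = 60/8.3 = 7.2289 /hr
μ = 60/5.51 = 10.8893 /hr
ρ = λ/μ = 7.2289/10.8893 = 0.6639
Wq = ρ/(μ−λ) = 0.6639/(10.8893−7.2289) = 0.18136 hr
In minutes: 0.18136·60 = 10.882 min

Final: 10.882 min


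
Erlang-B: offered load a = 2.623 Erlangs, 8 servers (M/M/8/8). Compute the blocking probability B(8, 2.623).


B(c,a) = (a^c/c!) / Σ_{k=0}^{c} a^k/k!
a^8/8! = 0.055573
Σ terms (k=0..8): 1.00000 + 2.62300 + 3.44006 + 3.00776 + 1.97234 + 1.03469 + 0.45233 + 0.16950 + 0.05557 = 13.755259
B = 0.055573/13.755259 = 0.004040

Final: 0.004040


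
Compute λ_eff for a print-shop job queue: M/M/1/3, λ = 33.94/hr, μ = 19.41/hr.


ρ = 1.7486; P_K = (1−ρ)ρ^3/(1−ρ^4) = 0.479388
λ_eff = λ(1 − P_K) = 33.94·(1 − 0.479388) = 33.94·0.520612 = 17.6696 /hr

Final: 17.6696 /hr


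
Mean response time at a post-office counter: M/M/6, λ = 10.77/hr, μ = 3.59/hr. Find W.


a = 3.0000; ρ = 0.5000; P₀ = 0.048960
Lq = P₀·a^c·ρ/(c!(1−ρ)²) = 0.09914
Wq = Lq/λ = 0.09914/10.77 = 0.009205 hr
W = Wq + 1/μ = 0.009205 + 0.27855 = 0.28776 hr

Final: 0.28776 hr


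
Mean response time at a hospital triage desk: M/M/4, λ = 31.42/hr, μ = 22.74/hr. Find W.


a = 1.3817; ρ = 0.3454; P₀ = 0.249507
Lq = P₀·a^c·ρ/(c!(1−ρ)²) = 0.03055
Wq = Lq/λ = 0.03055/31.42 = 0.0009722 hr
W = Wq + 1/μ = 0.0009722 + 0.04398 = 0.04495 hr

Final: 0.04495 hr


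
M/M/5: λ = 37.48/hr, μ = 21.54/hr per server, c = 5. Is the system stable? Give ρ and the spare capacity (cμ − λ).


Total capacity cμ = 5·21.54 = 107.70/hr
ρ = λ/(cμ) = 37.48/107.70 = 0.3480
Stable ⇔ ρ < 1: YES
Spare capacity = cμ − λ = 107.70 − 37.48 = 70.22/hr

Final: ρ = 0.3480; stable; margin = 70.22/hr


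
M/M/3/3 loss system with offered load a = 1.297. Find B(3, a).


B(c,a) = (a^c/c!) / Σ_{k=0}^{c} a^k/k!
a^3/3! = 0.363638
Σ terms (k=0..3): 1.00000 + 1.29700 + 0.84110 + 0.36364 = 3.501742
B = 0.363638/3.501742 = 0.103845

Final: 0.103845


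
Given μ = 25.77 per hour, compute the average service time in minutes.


Mean service time = 1/μ = 1/25.77 hour = 0.03880 hour
In minutes: 0.03880 × 60 = 2.3283 min

Final: 2.3283 min


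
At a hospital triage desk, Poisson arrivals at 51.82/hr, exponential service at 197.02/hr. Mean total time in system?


W = 1/(μ−λ) = 1/(197.02 − 51.82) = 1/145.20 = 0.006887 hr

Final: 0.006887 hr


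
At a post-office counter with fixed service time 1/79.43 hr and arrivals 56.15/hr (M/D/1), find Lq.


ρ = 56.15/79.43 = 0.7069
M/D/1: Lq = ρ²/(2(1−ρ)) = 0.4997/(2·0.2931) = 0.85251

Final: 0.85251


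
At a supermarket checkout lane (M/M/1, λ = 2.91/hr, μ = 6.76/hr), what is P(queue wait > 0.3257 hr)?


ρ = 2.91/6.76 = 0.4305
P(Wq > t) = ρ·e^{−(μ−λ)t} = 0.4305·e^{−1.2539}
= 0.4305·0.285377 = 0.122847

Final: 0.122847


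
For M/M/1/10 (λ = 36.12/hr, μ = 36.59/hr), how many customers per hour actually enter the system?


ρ = 0.9872; P_K = (1−ρ)ρ^10/(1−ρ^11) = 0.085147
λ_eff = λ(1 − P_K) = 36.12·(1 − 0.085147) = 36.12·0.914853 = 33.0445 /hr

Final: 33.0445 /hr


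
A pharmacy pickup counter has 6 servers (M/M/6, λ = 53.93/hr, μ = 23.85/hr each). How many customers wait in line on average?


a = λ/μ = 2.2612; ρ = a/6 = 0.3769
P₀ = 0.103900
Lq = P₀·a^c·ρ / (c!·(1−ρ)²) = 0.103900·133.67562·0.3769/(720·0.38829)
= 0.01872

Final: 0.01872


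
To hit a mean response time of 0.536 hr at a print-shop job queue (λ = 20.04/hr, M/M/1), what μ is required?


W = 1/(μ−λ) ⇒ μ − λ = 1/W = 1/0.536 = 1.8657
μ = λ + 1/W = 20.04 + 1.8657 = 21.9057 per hr

Final: 21.9057 /hr


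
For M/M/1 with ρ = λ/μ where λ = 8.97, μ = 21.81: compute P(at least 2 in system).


ρ = 8.97/21.81 = 0.4113
P(N ≥ n) = ρ^n = 0.4113^2 = 0.169151

Final: 0.169151


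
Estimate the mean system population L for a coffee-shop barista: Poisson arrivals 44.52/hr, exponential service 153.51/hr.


ρ = λ/μ = 44.52/153.51 = 0.2900
L = ρ/(1−ρ) = 0.2900/(1 − 0.2900) = 0.2900/0.7100 = 0.4085

Final: 0.4085


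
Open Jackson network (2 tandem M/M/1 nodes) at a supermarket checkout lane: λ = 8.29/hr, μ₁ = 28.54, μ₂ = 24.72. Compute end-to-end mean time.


Each node sees arrival rate λ = 8.29/hr (tandem ⇒ throughput preserved).
W₁ = 1/(μ₁−λ) = 1/(28.54−8.29) = 0.04938 hr
W₂ = 1/(μ₂−λ) = 1/(24.72−8.29) = 0.06086 hr
W_total = W₁ + W₂ = 0.04938 + 0.06086 = 0.11025 hr

Final: 0.11025 hr


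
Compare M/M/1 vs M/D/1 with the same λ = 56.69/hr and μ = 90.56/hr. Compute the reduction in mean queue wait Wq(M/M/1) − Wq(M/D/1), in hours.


ρ = 56.69/90.56 = 0.6260
Wq(M/M/1) = ρ/(μ−λ) = 0.6260/33.87 = 0.01848 hr
Wq(M/D/1) = ρ/(2(μ−λ)) = 0.009241 hr
Savings = 0.01848 − 0.009241 = 0.009241 hr

Final: 0.009241 hr


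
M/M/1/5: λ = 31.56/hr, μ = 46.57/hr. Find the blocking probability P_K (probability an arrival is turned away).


ρ = λ/μ = 31.56/46.57 = 0.6777
P_K = (1−ρ)ρ^K/(1−ρ^(K+1)) = (0.3223·0.142940)/(1 − 0.096869)
= 0.046071/0.903131 = 0.051013

Final: 0.051013


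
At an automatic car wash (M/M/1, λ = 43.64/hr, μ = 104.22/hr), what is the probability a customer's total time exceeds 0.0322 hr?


W ~ Exponential(μ−λ) for M/M/1.
μ − λ = 104.22 − 43.64 = 60.5800
P(W > t) = e^{−(μ−λ)t} = e^{−1.9507} = 0.142178

Final: 0.142178


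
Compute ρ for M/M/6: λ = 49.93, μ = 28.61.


ρ = λ/(cμ) = 49.93/(6·28.61) = 49.93/171.66 = 0.2909

Final: 0.2909


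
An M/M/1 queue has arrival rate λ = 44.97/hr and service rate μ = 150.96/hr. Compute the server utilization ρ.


ρ = λ/μ = 44.97/150.96 = 0.2979

Final: 0.2979


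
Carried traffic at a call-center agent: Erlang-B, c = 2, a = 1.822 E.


B(2,1.822) = 0.370348 (Erlang-B)
Carried load = a(1 − B) = 1.822·(1 − 0.370348) = 1.822·0.629652 = 1.1472 E

Final: 1.1472 Erlangs


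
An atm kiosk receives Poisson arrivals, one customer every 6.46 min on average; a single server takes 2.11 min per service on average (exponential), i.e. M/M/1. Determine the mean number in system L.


λ = 60/6.46 = 9.2879 /hr
μ = 60/2.11 = 28.4360 /hr
ρ = λ/μ = 9.2879/28.4360 = 0.3266
L = ρ/(1−ρ) = 0.3266/0.6734 = 0.4851

Final: 0.4851


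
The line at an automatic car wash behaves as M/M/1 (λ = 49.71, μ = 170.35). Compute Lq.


ρ = 49.71/170.35 = 0.2918
Lq = ρ²/(1−ρ) = 0.08515/0.7082 = 0.1202

Final: 0.1202


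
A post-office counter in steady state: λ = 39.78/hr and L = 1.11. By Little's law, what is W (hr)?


W = L/λ = 1.11/39.78 = 0.02790 hr

Final: 0.02790 hr


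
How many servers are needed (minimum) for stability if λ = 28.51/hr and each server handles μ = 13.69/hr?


Stability requires cμ > λ ⇔ c > λ/μ.
λ/μ = 28.51/13.69 = 2.0825
Minimum integer c = ⌊2.0825⌋ + 1 = 3
Check: 3·13.69 = 41.07 > 28.51, while 2·13.69 = 27.38 ≤ 28.51

Final: 3 servers


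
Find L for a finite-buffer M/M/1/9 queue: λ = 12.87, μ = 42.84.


ρ = 12.87/42.84 = 0.3004
L = ρ[1 − (K+1)ρ^K + Kρ^(K+1)] / [(1−ρ)(1−ρ^(K+1))]
Numerator: 0.3004·(1 − 10·0.00001993 + 9·0.000005988) = 0.300376
Denominator: (0.6996)·(0.999994) = 0.699576
L = 0.300376/0.699576 = 0.4294

Final: 0.4294


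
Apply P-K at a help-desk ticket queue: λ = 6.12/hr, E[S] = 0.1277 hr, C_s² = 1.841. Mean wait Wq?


ρ = λ·E[S] = 6.12·0.1277 = 0.7815
E[S²] = E[S]²(1+C_s²) = 0.1277²·(1+1.841) = 0.046329
Wq = λ·E[S²]/(2(1−ρ)) = 6.12·0.046329/(2·0.2185) = 0.64889 hr

Final: 0.64889 hr


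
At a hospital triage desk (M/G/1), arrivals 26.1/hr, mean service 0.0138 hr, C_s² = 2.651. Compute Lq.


ρ = λ·E[S] = 26.1·0.0138 = 0.3602
Lq = ρ²(1+C_s²)/(2(1−ρ)) = 0.1297·(1+2.651)/(2·0.6398)
= 0.1297·3.6510/1.2796 = 0.37014

Final: 0.37014


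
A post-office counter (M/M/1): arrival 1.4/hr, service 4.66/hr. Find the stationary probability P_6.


ρ = 1.4/4.66 = 0.3004
P_n = (1−ρ)·ρ^n = (1 − 0.3004)·0.3004^6 = 0.6996·0.0007353 = 0.0005144

Final: 0.0005144


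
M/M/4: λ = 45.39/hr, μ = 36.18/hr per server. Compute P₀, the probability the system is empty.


a = λ/μ = 45.39/36.18 = 1.2546; ρ = a/c = 0.3136
Σ_{k=0}^{3} a^k/k! (terms k=0..3) = 1.00000 + 1.25456 + 0.78696 + 0.32910 = 3.37062
Tail: a^4/(4!(1−ρ)) = 2.47723/(24·0.6864) = 0.15038
P₀ = 1/(3.37062 + 0.15038) = 1/3.52100 = 0.284010

Final: 0.284010


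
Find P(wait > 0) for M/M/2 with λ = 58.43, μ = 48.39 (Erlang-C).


a = λ/μ = 1.2075; ρ = a/2 = 0.6037
P₀ = 0.247085 (from M/M/c formula)
C(c,a) = [a^c/(c!(1−ρ))]·P₀ = [1.45801/(2·0.3963)]·0.247085
= 1.83972·0.247085 = 0.454565

Final: 0.454565


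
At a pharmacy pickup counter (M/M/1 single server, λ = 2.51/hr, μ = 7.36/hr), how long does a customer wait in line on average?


ρ = 2.51/7.36 = 0.3410
Wq = ρ/(μ−λ) = 0.3410/(7.36 − 2.51) = 0.3410/4.85 = 0.07032 hr

Final: 0.07032 hr


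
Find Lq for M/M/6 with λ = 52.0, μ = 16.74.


a = λ/μ = 3.1063; ρ = a/6 = 0.5177
P₀ = 0.043852
Lq = P₀·a^c·ρ / (c!·(1−ρ)²) = 0.043852·898.43640·0.5177/(720·0.23259)
= 0.12180

Final: 0.12180


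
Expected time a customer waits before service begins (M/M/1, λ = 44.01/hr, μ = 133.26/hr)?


ρ = 44.01/133.26 = 0.3303
Wq = ρ/(μ−λ) = 0.3303/(133.26 − 44.01) = 0.3303/89.25 = 0.003700 hr

Final: 0.003700 hr


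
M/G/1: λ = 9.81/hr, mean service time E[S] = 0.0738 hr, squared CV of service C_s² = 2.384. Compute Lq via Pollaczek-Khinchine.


ρ = λ·E[S] = 9.81·0.0738 = 0.7240
Lq = ρ²(1+C_s²)/(2(1−ρ)) = 0.5241·(1+2.384)/(2·0.2760)
= 0.5241·3.3840/0.5520 = 3.21298

Final: 3.21298


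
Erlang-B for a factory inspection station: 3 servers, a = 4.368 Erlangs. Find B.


B(c,a) = (a^c/c!) / Σ_{k=0}^{c} a^k/k!
a^3/3! = 13.889821
Σ terms (k=0..3): 1.00000 + 4.36800 + 9.53971 + 13.88982 = 28.797533
B = 13.889821/28.797533 = 0.482327

Final: 0.482327


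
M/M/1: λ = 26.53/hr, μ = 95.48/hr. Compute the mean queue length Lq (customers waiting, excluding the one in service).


ρ = 26.53/95.48 = 0.2779
Lq = ρ²/(1−ρ) = 0.07721/0.7221 = 0.1069

Final: 0.1069


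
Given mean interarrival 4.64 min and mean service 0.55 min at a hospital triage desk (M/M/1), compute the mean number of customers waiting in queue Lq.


λ = 60/4.64 = 12.9310 /hr
μ = 60/0.55 = 109.0909 /hr
ρ = λ/μ = 12.9310/109.0909 = 0.1185
Lq = ρ²/(1−ρ) = 0.01405/0.8815 = 0.01594

Final: 0.01594


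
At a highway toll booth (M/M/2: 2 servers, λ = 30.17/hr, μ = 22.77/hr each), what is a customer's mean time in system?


a = 1.3250; ρ = 0.6625; P₀ = 0.203011
Lq = P₀·a^c·ρ/(c!(1−ρ)²) = 1.03642
Wq = Lq/λ = 1.03642/30.17 = 0.03435 hr
W = Wq + 1/μ = 0.03435 + 0.04392 = 0.07827 hr

Final: 0.07827 hr


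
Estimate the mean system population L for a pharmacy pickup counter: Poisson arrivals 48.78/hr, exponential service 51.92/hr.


ρ = λ/μ = 48.78/51.92 = 0.9395
L = ρ/(1−ρ) = 0.9395/(1 − 0.9395) = 0.9395/0.06048 = 15.5350

Final: 15.5350


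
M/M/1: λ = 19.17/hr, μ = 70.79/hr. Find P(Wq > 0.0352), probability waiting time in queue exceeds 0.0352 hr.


ρ = 19.17/70.79 = 0.2708
P(Wq > t) = ρ·e^{−(μ−λ)t} = 0.2708·e^{−1.8170}
= 0.2708·0.162509 = 0.044008

Final: 0.044008


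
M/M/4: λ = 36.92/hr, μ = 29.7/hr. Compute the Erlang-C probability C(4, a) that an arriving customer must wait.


a = λ/μ = 1.2431; ρ = a/4 = 0.3108
P₀ = 0.287335 (from M/M/c formula)
C(c,a) = [a^c/(c!(1−ρ))]·P₀ = [2.38793/(24·0.6892)]·0.287335
= 0.14436·0.287335 = 0.041480

Final: 0.041480


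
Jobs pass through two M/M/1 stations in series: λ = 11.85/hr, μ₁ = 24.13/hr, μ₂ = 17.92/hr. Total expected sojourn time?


Each node sees arrival rate λ = 11.85/hr (tandem ⇒ throughput preserved).
W₁ = 1/(μ₁−λ) = 1/(24.13−11.85) = 0.08143 hr
W₂ = 1/(μ₂−λ) = 1/(17.92−11.85) = 0.16474 hr
W_total = W₁ + W₂ = 0.08143 + 0.16474 = 0.24618 hr

Final: 0.24618 hr


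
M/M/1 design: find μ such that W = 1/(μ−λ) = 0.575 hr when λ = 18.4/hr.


W = 1/(μ−λ) ⇒ μ − λ = 1/W = 1/0.575 = 1.7391
μ = λ + 1/W = 18.4 + 1.7391 = 20.1391 per hr

Final: 20.1391 /hr


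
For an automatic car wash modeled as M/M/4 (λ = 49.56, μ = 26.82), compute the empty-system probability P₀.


a = λ/μ = 49.56/26.82 = 1.8479; ρ = a/c = 0.4620
Σ_{k=0}^{3} a^k/k! (terms k=0..3) = 1.00000 + 1.84787 + 1.70732 + 1.05164 = 5.60683
Tail: a^4/(4!(1−ρ)) = 11.65977/(24·0.5380) = 0.90297
P₀ = 1/(5.60683 + 0.90297) = 1/6.50980 = 0.153615

Final: 0.153615


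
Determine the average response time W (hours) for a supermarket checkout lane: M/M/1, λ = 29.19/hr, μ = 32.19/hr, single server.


W = 1/(μ−λ) = 1/(32.19 − 29.19) = 1/3.00 = 0.3333 hr

Final: 0.3333 hr


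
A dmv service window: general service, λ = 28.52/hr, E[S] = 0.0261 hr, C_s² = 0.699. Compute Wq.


ρ = λ·E[S] = 28.52·0.0261 = 0.7444
E[S²] = E[S]²(1+C_s²) = 0.0261²·(1+0.699) = 0.001157
Wq = λ·E[S²]/(2(1−ρ)) = 28.52·0.001157/(2·0.2556) = 0.06456 hr

Final: 0.06456 hr


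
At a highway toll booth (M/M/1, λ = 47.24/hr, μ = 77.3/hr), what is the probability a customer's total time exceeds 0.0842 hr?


W ~ Exponential(μ−λ) for M/M/1.
μ − λ = 77.3 − 47.24 = 30.0600
P(W > t) = e^{−(μ−λ)t} = e^{−2.5311} = 0.079575

Final: 0.079575


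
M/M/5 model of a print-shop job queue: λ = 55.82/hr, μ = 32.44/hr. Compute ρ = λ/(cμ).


ρ = λ/(cμ) = 55.82/(5·32.44) = 55.82/162.20 = 0.3441

Final: 0.3441


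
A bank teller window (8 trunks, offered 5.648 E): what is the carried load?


B(8,5.648) = 0.102702 (Erlang-B)
Carried load = a(1 − B) = 5.648·(1 − 0.102702) = 5.648·0.897298 = 5.0679 E

Final: 5.0679 Erlangs


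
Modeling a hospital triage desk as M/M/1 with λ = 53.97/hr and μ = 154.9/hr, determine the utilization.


ρ = λ/μ = 53.97/154.9 = 0.3484

Final: 0.3484


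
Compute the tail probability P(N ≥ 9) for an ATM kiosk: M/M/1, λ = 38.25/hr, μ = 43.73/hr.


ρ = 38.25/43.73 = 0.8747
P(N ≥ n) = ρ^n = 0.8747^9 = 0.299687

Final: 0.299687


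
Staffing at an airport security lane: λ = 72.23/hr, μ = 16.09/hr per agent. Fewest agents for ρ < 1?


Stability requires cμ > λ ⇔ c > λ/μ.
λ/μ = 72.23/16.09 = 4.4891
Minimum integer c = ⌊4.4891⌋ + 1 = 5
Check: 5·16.09 = 80.45 > 72.23, while 4·16.09 = 64.36 ≤ 72.23

Final: 5 servers


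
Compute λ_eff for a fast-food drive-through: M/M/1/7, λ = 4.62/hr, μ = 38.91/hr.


ρ = 0.1187; P_K = (1−ρ)ρ^7/(1−ρ^8) = 0.0000002932
λ_eff = λ(1 − P_K) = 4.62·(1 − 0.0000002932) = 4.62·1.000000 = 4.6200 /hr

Final: 4.6200 /hr


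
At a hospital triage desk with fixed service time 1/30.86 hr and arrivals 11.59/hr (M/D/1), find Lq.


ρ = 11.59/30.86 = 0.3756
M/D/1: Lq = ρ²/(2(1−ρ)) = 0.1411/(2·0.6244) = 0.11294

Final: 0.11294


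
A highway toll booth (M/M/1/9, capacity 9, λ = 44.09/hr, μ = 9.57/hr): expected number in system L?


ρ = 44.09/9.57 = 4.6071
L = ρ[1 − (K+1)ρ^K + Kρ^(K+1)] / [(1−ρ)(1−ρ^(K+1))]
Numerator: 4.6071·(1 − 10·935090.079316 + 9·4308058.683077) = 135548546.933265
Denominator: (-3.6071)·(-4308057.683077) = 15539618.727254
L = 135548546.933265/15539618.727254 = 8.7228

Final: 8.7228


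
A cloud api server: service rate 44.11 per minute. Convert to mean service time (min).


Mean service time = 1/μ = 1/44.11 minute = 0.02267 minute
In minutes: 0.02267 × 1 = 0.02267 min

Final: 0.02267 min


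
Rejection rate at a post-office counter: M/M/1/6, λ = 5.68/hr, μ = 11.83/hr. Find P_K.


ρ = λ/μ = 5.68/11.83 = 0.4801
P_K = (1−ρ)ρ^K/(1−ρ^(K+1)) = (0.5199·0.012251)/(1 − 0.005882)
= 0.006369/0.994118 = 0.006407

Final: 0.006407


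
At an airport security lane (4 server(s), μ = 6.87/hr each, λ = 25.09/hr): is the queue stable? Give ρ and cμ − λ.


Total capacity cμ = 4·6.87 = 27.48/hr
ρ = λ/(cμ) = 25.09/27.48 = 0.9130
Stable ⇔ ρ < 1: YES
Spare capacity = cμ − λ = 27.48 − 25.09 = 2.39/hr

Final: ρ = 0.9130; stable; margin = 2.39/hr


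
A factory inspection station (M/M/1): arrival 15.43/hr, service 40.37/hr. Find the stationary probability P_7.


ρ = 15.43/40.37 = 0.3822
P_n = (1−ρ)·ρ^n = (1 − 0.3822)·0.3822^7 = 0.6178·0.001192 = 0.0007362

Final: 0.0007362


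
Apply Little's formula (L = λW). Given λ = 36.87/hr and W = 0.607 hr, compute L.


L = λW = 36.87·0.607 = 22.3801

Final: 22.3801


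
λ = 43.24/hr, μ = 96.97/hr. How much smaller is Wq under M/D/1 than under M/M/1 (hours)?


ρ = 43.24/96.97 = 0.4459
Wq(M/M/1) = ρ/(μ−λ) = 0.4459/53.73 = 0.008299 hr
Wq(M/D/1) = ρ/(2(μ−λ)) = 0.004150 hr
Savings = 0.008299 − 0.004150 = 0.004150 hr

Final: 0.004150 hr


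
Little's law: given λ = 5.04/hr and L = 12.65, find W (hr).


W = L/λ = 12.65/5.04 = 2.5099 hr

Final: 2.5099 hr


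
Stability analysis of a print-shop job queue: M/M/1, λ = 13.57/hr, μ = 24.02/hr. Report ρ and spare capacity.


Total capacity cμ = 1·24.02 = 24.02/hr
ρ = λ/(cμ) = 13.57/24.02 = 0.5649
Stable ⇔ ρ < 1: YES
Spare capacity = cμ − λ = 24.02 − 13.57 = 10.45/hr

Final: ρ = 0.5649; stable; margin = 10.45/hr


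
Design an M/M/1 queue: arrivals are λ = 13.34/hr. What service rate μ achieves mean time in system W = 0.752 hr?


W = 1/(μ−λ) ⇒ μ − λ = 1/W = 1/0.752 = 1.3298
μ = λ + 1/W = 13.34 + 1.3298 = 14.6698 per hr

Final: 14.6698 /hr


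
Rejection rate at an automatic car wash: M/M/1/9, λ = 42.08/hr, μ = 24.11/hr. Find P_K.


ρ = λ/μ = 42.08/24.11 = 1.7453
P_K = (1−ρ)ρ^K/(1−ρ^(K+1)) = (-0.7453·150.281903)/(1 − 262.292098)
= -112.010195/-261.292098 = 0.428678

Final: 0.428678


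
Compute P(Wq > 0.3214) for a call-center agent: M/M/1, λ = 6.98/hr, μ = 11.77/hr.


ρ = 6.98/11.77 = 0.5930
P(Wq > t) = ρ·e^{−(μ−λ)t} = 0.5930·e^{−1.5395}
= 0.5930·0.214487 = 0.127198

Final: 0.127198


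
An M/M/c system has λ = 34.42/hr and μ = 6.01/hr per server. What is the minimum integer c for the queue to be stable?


Stability requires cμ > λ ⇔ c > λ/μ.
λ/μ = 34.42/6.01 = 5.7271
Minimum integer c = ⌊5.7271⌋ + 1 = 6
Check: 6·6.01 = 36.06 > 34.42, while 5·6.01 = 30.05 ≤ 34.42

Final: 6 servers


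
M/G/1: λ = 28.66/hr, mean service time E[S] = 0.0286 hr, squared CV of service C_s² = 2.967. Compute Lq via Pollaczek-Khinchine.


ρ = λ·E[S] = 28.66·0.0286 = 0.8197
Lq = ρ²(1+C_s²)/(2(1−ρ)) = 0.6719·(1+2.967)/(2·0.1803)
= 0.6719·3.9670/0.3606 = 7.39032

Final: 7.39032


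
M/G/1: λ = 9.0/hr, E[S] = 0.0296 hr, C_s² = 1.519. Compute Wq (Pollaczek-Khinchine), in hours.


ρ = λ·E[S] = 9.0·0.0296 = 0.2664
E[S²] = E[S]²(1+C_s²) = 0.0296²·(1+1.519) = 0.002207
Wq = λ·E[S²]/(2(1−ρ)) = 9.0·0.002207/(2·0.7336) = 0.01354 hr

Final: 0.01354 hr


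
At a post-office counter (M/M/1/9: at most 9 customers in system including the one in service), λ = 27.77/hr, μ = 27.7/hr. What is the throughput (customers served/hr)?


ρ = 1.0025; P_K = (1−ρ)ρ^9/(1−ρ^10) = 0.101140
λ_eff = λ(1 − P_K) = 27.77·(1 − 0.101140) = 27.77·0.898860 = 24.9614 /hr

Final: 24.9614 /hr


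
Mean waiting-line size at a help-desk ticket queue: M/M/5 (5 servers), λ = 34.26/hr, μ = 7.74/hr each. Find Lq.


a = λ/μ = 4.4264; ρ = a/5 = 0.8853
P₀ = 0.005914
Lq = P₀·a^c·ρ / (c!·(1−ρ)²) = 0.005914·1699.15106·0.8853/(120·0.01316)
= 5.63205

Final: 5.63205


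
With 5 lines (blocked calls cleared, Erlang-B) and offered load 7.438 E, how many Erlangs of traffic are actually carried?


B(5,7.438) = 0.449637 (Erlang-B)
Carried load = a(1 − B) = 7.438·(1 − 0.449637) = 7.438·0.550363 = 4.0936 E

Final: 4.0936 Erlangs


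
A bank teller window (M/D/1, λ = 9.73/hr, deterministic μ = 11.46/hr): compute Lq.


ρ = 9.73/11.46 = 0.8490
M/D/1: Lq = ρ²/(2(1−ρ)) = 0.7209/(2·0.1510) = 2.38762

Final: 2.38762


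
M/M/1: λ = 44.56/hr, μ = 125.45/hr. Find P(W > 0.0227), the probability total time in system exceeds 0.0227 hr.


W ~ Exponential(μ−λ) for M/M/1.
μ − λ = 125.45 − 44.56 = 80.8900
P(W > t) = e^{−(μ−λ)t} = e^{−1.8362} = 0.159422

Final: 0.159422


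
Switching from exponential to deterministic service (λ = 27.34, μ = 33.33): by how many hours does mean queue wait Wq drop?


ρ = 27.34/33.33 = 0.8203
Wq(M/M/1) = ρ/(μ−λ) = 0.8203/5.99 = 0.13694 hr
Wq(M/D/1) = ρ/(2(μ−λ)) = 0.06847 hr
Savings = 0.13694 − 0.06847 = 0.06847 hr

Final: 0.06847 hr


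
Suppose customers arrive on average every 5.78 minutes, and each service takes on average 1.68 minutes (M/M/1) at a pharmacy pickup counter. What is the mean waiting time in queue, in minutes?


λ = 60/5.78 = 10.3806 /hr
μ = 60/1.68 = 35.7143 /hr
ρ = λ/μ = 10.3806/35.7143 = 0.2907
Wq = ρ/(μ−λ) = 0.2907/(35.7143−10.3806) = 0.01147 hr
In minutes: 0.01147·60 = 0.6884 min

Final: 0.6884 min


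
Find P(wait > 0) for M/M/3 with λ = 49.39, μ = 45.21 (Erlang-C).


a = λ/μ = 1.0925; ρ = a/3 = 0.3642
P₀ = 0.329931 (from M/M/c formula)
C(c,a) = [a^c/(c!(1−ρ))]·P₀ = [1.30381/(6·0.6358)]·0.329931
= 0.34175·0.329931 = 0.112754

Final: 0.112754


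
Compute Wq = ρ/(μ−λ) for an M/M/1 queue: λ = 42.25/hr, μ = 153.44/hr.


ρ = 42.25/153.44 = 0.2754
Wq = ρ/(μ−λ) = 0.2754/(153.44 − 42.25) = 0.2754/111.19 = 0.002476 hr

Final: 0.002476 hr


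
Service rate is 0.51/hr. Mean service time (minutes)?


Mean service time = 1/μ = 1/0.51 hour = 1.96078 hour
In minutes: 1.96078 × 60 = 117.6471 min

Final: 117.6471 min


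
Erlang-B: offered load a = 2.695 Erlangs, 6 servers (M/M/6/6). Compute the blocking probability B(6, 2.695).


B(c,a) = (a^c/c!) / Σ_{k=0}^{c} a^k/k!
a^6/6! = 0.532133
Σ terms (k=0..6): 1.00000 + 2.69500 + 3.63151 + 3.26231 + 2.19798 + 1.18471 + 0.53213 = 14.503646
B = 0.532133/14.503646 = 0.036690

Final: 0.036690


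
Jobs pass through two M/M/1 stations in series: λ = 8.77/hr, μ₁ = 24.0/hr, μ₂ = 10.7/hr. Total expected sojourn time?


Each node sees arrival rate λ = 8.77/hr (tandem ⇒ throughput preserved).
W₁ = 1/(μ₁−λ) = 1/(24.0−8.77) = 0.06566 hr
W₂ = 1/(μ₂−λ) = 1/(10.7−8.77) = 0.51813 hr
W_total = W₁ + W₂ = 0.06566 + 0.51813 = 0.58379 hr

Final: 0.58379 hr


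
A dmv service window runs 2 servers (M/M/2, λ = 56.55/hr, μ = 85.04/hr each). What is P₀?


a = λ/μ = 56.55/85.04 = 0.6650; ρ = a/c = 0.3325
Σ_{k=0}^{1} a^k/k! (terms k=0..1) = 1.00000 + 0.66498 = 1.66498
Tail: a^2/(2!(1−ρ)) = 0.44220/(2·0.6675) = 0.33123
P₀ = 1/(1.66498 + 0.33123) = 1/1.99621 = 0.500949

Final: 0.500949


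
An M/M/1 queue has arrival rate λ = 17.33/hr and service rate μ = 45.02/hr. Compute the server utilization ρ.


ρ = λ/μ = 17.33/45.02 = 0.3849

Final: 0.3849


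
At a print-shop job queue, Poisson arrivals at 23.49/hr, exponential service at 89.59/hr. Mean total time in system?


W = 1/(μ−λ) = 1/(89.59 − 23.49) = 1/66.10 = 0.01513 hr

Final: 0.01513 hr


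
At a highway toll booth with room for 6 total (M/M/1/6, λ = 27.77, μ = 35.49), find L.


ρ = 27.77/35.49 = 0.7825
L = ρ[1 − (K+1)ρ^K + Kρ^(K+1)] / [(1−ρ)(1−ρ^(K+1))]
Numerator: 0.7825·(1 − 7·0.229519 + 6·0.179593) = 0.368484
Denominator: (0.2175)·(0.820407) = 0.178460
L = 0.368484/0.178460 = 2.0648

Final: 2.0648


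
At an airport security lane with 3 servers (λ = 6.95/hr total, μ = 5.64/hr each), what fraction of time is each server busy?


ρ = λ/(cμ) = 6.95/(3·5.64) = 6.95/16.92 = 0.4108

Final: 0.4108


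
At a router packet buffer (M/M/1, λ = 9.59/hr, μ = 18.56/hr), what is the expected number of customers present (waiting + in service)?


ρ = λ/μ = 9.59/18.56 = 0.5167
L = ρ/(1−ρ) = 0.5167/(1 − 0.5167) = 0.5167/0.4833 = 1.0691

Final: 1.0691


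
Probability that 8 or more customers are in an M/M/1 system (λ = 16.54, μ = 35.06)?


ρ = 16.54/35.06 = 0.4718
P(N ≥ n) = ρ^n = 0.4718^8 = 0.002454

Final: 0.002454


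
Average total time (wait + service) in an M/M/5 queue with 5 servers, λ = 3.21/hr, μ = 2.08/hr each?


a = 1.5433; ρ = 0.3087; P₀ = 0.213284
Lq = P₀·a^c·ρ/(c!(1−ρ)²) = 0.01005
Wq = Lq/λ = 0.01005/3.21 = 0.003130 hr
W = Wq + 1/μ = 0.003130 + 0.48077 = 0.48390 hr

Final: 0.48390 hr


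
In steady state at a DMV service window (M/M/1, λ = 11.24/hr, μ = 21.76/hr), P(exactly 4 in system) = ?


ρ = 11.24/21.76 = 0.5165
P_n = (1−ρ)·ρ^n = (1 − 0.5165)·0.5165^4 = 0.4835·0.071192 = 0.034418

Final: 0.034418


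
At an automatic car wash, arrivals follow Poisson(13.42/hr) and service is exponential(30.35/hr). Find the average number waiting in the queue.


ρ = 13.42/30.35 = 0.4422
Lq = ρ²/(1−ρ) = 0.1955/0.5578 = 0.3505

Final: 0.3505


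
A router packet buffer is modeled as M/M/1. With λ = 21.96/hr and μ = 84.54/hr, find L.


ρ = λ/μ = 21.96/84.54 = 0.2598
L = ρ/(1−ρ) = 0.2598/(1 − 0.2598) = 0.2598/0.7402 = 0.3509

Final: 0.3509


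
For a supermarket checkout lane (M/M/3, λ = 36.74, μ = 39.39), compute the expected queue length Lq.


a = λ/μ = 0.9327; ρ = a/3 = 0.3109
P₀ = 0.390020
Lq = P₀·a^c·ρ / (c!·(1−ρ)²) = 0.390020·0.81145·0.3109/(6·0.47485)
= 0.03454

Final: 0.03454


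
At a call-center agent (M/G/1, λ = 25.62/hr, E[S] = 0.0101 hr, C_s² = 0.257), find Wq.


ρ = λ·E[S] = 25.62·0.0101 = 0.2588
E[S²] = E[S]²(1+C_s²) = 0.0101²·(1+0.257) = 0.0001282
Wq = λ·E[S²]/(2(1−ρ)) = 25.62·0.0001282/(2·0.7412) = 0.002216 hr

Final: 0.002216 hr


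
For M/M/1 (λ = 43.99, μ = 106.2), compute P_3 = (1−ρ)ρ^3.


ρ = 43.99/106.2 = 0.4142
P_n = (1−ρ)·ρ^n = (1 − 0.4142)·0.4142^3 = 0.5858·0.071070 = 0.041632

Final: 0.041632


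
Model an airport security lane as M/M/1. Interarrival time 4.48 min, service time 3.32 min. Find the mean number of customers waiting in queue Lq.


λ = 60/4.48 = 13.3929 /hr
μ = 60/3.32 = 18.0723 /hr
ρ = λ/μ = 13.3929/18.0723 = 0.7411
Lq = ρ²/(1−ρ) = 0.5492/0.2589 = 2.1210

Final: 2.1210


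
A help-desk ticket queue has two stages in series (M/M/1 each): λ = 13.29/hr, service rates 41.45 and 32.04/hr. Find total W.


Each node sees arrival rate λ = 13.29/hr (tandem ⇒ throughput preserved).
W₁ = 1/(μ₁−λ) = 1/(41.45−13.29) = 0.03551 hr
W₂ = 1/(μ₂−λ) = 1/(32.04−13.29) = 0.05333 hr
W_total = W₁ + W₂ = 0.03551 + 0.05333 = 0.08884 hr

Final: 0.08884 hr


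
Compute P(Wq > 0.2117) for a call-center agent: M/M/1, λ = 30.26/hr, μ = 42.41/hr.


ρ = 30.26/42.41 = 0.7135
P(Wq > t) = ρ·e^{−(μ−λ)t} = 0.7135·e^{−2.5722}
= 0.7135·0.076371 = 0.054491

Final: 0.054491


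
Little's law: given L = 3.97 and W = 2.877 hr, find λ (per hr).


λ = L/W = 3.97/2.877 = 1.3799 /hr

Final: 1.3799 /hr


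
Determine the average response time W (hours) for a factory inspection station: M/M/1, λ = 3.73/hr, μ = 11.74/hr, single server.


W = 1/(μ−λ) = 1/(11.74 − 3.73) = 1/8.01 = 0.1248 hr

Final: 0.1248 hr


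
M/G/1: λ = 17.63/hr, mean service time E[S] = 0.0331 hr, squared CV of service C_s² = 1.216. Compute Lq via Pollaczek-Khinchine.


ρ = λ·E[S] = 17.63·0.0331 = 0.5836
Lq = ρ²(1+C_s²)/(2(1−ρ)) = 0.3405·(1+1.216)/(2·0.4164)
= 0.3405·2.2160/0.8329 = 0.90603

Final: 0.90603


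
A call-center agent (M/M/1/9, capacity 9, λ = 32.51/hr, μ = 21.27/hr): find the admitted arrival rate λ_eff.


ρ = 1.5284; P_K = (1−ρ)ρ^9/(1−ρ^10) = 0.350781
λ_eff = λ(1 − P_K) = 32.51·(1 − 0.350781) = 32.51·0.649219 = 21.1061 /hr

Final: 21.1061 /hr


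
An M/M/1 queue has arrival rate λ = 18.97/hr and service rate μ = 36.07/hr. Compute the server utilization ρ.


ρ = λ/μ = 18.97/36.07 = 0.5259

Final: 0.5259


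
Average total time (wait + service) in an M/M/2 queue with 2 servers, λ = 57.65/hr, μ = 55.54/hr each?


a = 1.0380; ρ = 0.5190; P₀ = 0.316660
Lq = P₀·a^c·ρ/(c!(1−ρ)²) = 0.38266
Wq = Lq/λ = 0.38266/57.65 = 0.006638 hr
W = Wq + 1/μ = 0.006638 + 0.01801 = 0.02464 hr

Final: 0.02464 hr


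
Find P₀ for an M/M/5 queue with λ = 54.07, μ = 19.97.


a = λ/μ = 54.07/19.97 = 2.7076; ρ = a/c = 0.5415
Σ_{k=0}^{4} a^k/k! (terms k=0..4) = 1.00000 + 2.70756 + 3.66544 + 3.30814 + 2.23925 = 12.92039
Tail: a^5/(5!(1−ρ)) = 145.50956/(120·0.4585) = 2.64474
P₀ = 1/(12.92039 + 2.64474) = 1/15.56513 = 0.064246

Final: 0.064246


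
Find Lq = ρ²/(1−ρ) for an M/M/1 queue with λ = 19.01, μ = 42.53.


ρ = 19.01/42.53 = 0.4470
Lq = ρ²/(1−ρ) = 0.1998/0.5530 = 0.3613

Final: 0.3613


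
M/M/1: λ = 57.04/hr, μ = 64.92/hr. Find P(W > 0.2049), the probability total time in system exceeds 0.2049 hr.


W ~ Exponential(μ−λ) for M/M/1.
μ − λ = 64.92 − 57.04 = 7.8800
P(W > t) = e^{−(μ−λ)t} = e^{−1.6146} = 0.198968

Final: 0.198968


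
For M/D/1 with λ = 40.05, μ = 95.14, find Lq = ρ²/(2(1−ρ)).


ρ = 40.05/95.14 = 0.4210
M/D/1: Lq = ρ²/(2(1−ρ)) = 0.1772/(2·0.5790) = 0.15302

Final: 0.15302


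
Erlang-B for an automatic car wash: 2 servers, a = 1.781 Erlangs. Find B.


B(c,a) = (a^c/c!) / Σ_{k=0}^{c} a^k/k!
a^2/2! = 1.585980
Σ terms (k=0..2): 1.00000 + 1.78100 + 1.58598 = 4.366980
B = 1.585980/4.366980 = 0.363176

Final: 0.363176


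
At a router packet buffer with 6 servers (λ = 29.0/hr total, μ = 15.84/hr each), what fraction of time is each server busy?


ρ = λ/(cμ) = 29.0/(6·15.84) = 29.0/95.04 = 0.3051

Final: 0.3051


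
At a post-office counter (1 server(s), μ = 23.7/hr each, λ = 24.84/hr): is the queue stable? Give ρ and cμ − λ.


Total capacity cμ = 1·23.7 = 23.70/hr
ρ = λ/(cμ) = 24.84/23.70 = 1.0481
Stable ⇔ ρ < 1: NO
Spare capacity = cμ − λ = 23.70 − 24.84 = -1.14/hr

Final: ρ = 1.0481; unstable; margin = -1.14/hr
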